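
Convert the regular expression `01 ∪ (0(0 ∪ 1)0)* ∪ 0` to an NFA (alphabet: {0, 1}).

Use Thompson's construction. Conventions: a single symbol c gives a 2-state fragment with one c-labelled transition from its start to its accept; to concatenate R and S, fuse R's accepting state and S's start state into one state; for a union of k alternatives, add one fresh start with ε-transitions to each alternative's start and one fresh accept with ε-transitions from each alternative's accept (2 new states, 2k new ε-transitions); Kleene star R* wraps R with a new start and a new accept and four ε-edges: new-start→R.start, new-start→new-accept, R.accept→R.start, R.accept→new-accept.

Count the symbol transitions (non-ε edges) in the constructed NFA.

Recursing over subexpressions:
Each of the 7 symbol leaves contributes exactly 1 symbol transition.
  01 = 2 symbol transitions
  0 ∪ 1 = 2 symbol transitions
  0(0 ∪ 1)0 = 4 symbol transitions
  (0(0 ∪ 1)0)* = 4 symbol transitions
  01 ∪ (0(0 ∪ 1)0)* ∪ 0 = 7 symbol transitions

7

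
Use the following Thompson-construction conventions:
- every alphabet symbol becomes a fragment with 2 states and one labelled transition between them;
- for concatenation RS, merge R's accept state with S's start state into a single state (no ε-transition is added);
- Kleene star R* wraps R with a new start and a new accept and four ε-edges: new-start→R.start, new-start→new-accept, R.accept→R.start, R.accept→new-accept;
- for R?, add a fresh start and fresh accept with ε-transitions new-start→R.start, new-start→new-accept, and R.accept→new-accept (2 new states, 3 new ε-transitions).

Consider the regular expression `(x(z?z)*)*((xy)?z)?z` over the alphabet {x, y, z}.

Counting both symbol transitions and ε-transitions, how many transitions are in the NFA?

24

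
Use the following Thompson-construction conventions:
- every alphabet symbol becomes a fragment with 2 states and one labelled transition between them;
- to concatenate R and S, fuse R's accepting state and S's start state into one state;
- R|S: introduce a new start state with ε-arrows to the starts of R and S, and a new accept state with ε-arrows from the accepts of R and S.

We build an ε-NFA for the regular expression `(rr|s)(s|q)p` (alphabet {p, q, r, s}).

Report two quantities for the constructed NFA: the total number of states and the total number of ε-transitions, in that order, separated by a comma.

13, 8

Bottom-up over the parse tree:
Each of the 6 symbol leaves contributes 2 states and 0 ε-transitions.
  rr → 3 states, 0 ε-transitions
  rr|s → 7 states, 4 ε-transitions
  s|q → 6 states, 4 ε-transitions
  (rr|s)(s|q)p → 13 states, 8 ε-transitions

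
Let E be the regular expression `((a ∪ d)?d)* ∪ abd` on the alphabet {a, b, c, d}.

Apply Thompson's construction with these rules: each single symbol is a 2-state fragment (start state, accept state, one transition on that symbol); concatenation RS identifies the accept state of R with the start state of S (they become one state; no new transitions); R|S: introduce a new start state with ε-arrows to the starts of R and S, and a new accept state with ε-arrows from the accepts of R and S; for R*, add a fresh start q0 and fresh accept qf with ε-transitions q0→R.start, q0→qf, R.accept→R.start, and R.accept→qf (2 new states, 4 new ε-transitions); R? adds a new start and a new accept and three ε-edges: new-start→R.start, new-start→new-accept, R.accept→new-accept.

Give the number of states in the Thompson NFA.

Per subexpression:
Each of the 6 symbol leaves contributes a 2-state fragment.
  a ∪ d = 6 states
  (a ∪ d)? = 8 states
  (a ∪ d)?d = 9 states
  ((a ∪ d)?d)* = 11 states
  abd = 4 states
  ((a ∪ d)?d)* ∪ abd = 17 states

17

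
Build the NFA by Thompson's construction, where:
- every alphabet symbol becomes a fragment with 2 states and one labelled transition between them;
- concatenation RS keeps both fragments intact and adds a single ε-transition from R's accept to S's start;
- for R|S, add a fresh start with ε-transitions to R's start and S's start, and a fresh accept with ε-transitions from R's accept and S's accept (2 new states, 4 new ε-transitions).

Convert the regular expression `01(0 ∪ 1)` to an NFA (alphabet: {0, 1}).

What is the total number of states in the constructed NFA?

10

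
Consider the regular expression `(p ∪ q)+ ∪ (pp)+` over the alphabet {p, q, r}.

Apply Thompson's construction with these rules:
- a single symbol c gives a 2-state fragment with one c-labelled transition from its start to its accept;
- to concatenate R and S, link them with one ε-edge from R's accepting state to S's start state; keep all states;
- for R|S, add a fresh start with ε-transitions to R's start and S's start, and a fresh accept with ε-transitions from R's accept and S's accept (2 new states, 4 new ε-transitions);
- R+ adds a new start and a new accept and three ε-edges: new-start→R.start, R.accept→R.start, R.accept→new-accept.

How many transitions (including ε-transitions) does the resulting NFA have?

Bottom-up over the parse tree:
Each of the 4 symbol leaves contributes 1 transition (1 symbol, 0 ε).
  p ∪ q : 6 transitions (2 symbol, 4 ε)
  (p ∪ q)+ : 9 transitions (2 symbol, 7 ε)
  pp : 3 transitions (2 symbol, 1 ε)
  (pp)+ : 6 transitions (2 symbol, 4 ε)
  (p ∪ q)+ ∪ (pp)+ : 19 transitions (4 symbol, 15 ε)

19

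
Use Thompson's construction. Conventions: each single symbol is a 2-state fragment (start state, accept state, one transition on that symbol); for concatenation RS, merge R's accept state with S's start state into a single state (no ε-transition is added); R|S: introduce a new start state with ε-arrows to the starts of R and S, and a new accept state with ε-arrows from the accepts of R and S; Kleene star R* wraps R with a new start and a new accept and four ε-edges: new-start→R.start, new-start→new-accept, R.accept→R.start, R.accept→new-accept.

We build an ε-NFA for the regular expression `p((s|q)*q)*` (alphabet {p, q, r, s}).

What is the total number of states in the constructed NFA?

12

By structural recursion:
Each of the 4 symbol leaves contributes a 2-state fragment.
  s|q → 6 states
  (s|q)* → 8 states
  (s|q)*q → 9 states
  ((s|q)*q)* → 11 states
  p((s|q)*q)* → 12 states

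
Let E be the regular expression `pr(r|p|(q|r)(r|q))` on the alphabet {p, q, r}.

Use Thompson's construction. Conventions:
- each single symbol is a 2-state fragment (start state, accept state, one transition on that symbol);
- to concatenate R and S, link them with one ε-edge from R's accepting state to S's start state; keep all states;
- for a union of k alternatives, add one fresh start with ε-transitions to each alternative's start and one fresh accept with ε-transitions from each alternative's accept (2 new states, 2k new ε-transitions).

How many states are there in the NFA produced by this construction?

22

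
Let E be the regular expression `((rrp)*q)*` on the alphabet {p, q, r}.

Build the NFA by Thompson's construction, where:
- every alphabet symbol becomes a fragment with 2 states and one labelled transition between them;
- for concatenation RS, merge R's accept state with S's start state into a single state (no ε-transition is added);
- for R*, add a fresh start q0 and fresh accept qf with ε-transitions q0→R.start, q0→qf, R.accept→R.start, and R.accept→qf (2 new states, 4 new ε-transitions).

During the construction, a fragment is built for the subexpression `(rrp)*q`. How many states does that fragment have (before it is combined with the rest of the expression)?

7

Fragment for `(rrp)*q`:
Each of the 4 symbol leaves contributes a 2-state fragment.
  rrp = 4 states
  (rrp)* = 6 states
  (rrp)*q = 7 states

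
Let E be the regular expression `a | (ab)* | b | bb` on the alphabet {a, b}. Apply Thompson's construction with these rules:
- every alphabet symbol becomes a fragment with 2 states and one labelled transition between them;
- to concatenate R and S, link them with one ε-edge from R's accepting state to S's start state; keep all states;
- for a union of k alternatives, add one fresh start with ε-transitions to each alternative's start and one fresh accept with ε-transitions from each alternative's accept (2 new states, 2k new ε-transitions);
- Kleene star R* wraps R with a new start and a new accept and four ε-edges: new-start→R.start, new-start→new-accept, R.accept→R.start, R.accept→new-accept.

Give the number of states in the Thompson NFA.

By structural recursion:
Each of the 6 symbol leaves contributes a 2-state fragment.
  ab : 4 states
  (ab)* : 6 states
  bb : 4 states
  a | (ab)* | b | bb : 16 states

16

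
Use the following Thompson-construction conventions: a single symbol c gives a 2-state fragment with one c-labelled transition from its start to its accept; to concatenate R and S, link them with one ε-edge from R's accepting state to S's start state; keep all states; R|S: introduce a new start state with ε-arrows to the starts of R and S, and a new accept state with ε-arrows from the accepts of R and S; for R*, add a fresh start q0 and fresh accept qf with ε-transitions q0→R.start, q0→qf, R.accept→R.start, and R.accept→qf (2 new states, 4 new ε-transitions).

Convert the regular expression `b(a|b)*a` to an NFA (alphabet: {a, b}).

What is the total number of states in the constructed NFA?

12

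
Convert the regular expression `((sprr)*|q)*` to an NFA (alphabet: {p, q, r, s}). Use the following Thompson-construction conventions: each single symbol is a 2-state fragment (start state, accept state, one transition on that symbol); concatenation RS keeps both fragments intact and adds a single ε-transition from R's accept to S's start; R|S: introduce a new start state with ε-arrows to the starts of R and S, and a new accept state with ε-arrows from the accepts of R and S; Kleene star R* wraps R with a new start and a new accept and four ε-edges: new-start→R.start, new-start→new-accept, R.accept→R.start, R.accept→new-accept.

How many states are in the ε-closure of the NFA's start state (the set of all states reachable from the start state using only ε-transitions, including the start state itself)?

8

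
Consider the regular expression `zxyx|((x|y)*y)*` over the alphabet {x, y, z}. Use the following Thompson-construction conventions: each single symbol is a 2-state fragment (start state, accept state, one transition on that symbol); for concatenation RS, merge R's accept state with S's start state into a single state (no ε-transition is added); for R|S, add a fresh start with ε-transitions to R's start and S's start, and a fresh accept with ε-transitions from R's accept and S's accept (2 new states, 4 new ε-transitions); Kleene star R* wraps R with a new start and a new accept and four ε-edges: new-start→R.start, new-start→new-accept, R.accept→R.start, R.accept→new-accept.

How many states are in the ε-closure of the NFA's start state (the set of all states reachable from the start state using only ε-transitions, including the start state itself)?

Compute the ε-closure size of each fragment's start state recursively; a symbol fragment's start has no outgoing ε-edge, so its closure is just itself (size 1).
  zxyx → same as the first factor's closure: C = 1
  x|y → C = 1 + 1 + 1 = 3 (the new accept is not ε-reachable since no branch accepts ε)
  (x|y)* → new start has ε-edges to the inner start and to the new accept, so C = 2 + 3 = 5
  (x|y)*y → C = 5 + (1−1) = 5 (closure spills across the concat boundary because the left factor accepts ε)
  ((x|y)*y)* → C = 1 (new start) + 5 (body) + 1 (new accept) = 7
  zxyx|((x|y)*y)* → new start ε-reaches every alternative's start; at least one alternative accepts ε, so the union's new accept is reached too: C = 1 + 1 + 7 + 1 = 10

10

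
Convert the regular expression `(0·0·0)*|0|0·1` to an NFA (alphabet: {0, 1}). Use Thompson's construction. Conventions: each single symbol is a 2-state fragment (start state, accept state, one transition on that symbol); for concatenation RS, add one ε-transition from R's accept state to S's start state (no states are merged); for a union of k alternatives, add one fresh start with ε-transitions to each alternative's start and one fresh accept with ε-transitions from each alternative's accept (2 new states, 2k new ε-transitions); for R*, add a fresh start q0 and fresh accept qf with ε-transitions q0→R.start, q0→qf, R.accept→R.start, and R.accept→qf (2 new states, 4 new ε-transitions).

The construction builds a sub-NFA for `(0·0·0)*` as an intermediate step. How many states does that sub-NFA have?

8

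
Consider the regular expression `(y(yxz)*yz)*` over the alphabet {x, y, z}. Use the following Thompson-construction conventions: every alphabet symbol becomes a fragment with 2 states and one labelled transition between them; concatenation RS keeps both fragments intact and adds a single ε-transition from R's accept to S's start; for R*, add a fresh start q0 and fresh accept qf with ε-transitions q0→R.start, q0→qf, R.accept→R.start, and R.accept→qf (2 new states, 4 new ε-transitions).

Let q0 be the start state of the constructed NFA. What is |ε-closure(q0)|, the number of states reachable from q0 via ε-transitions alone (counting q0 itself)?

3

Compute the ε-closure size of each fragment's start state recursively; a symbol fragment's start has no outgoing ε-edge, so its closure is just itself (size 1).
  yxz → C equals the left operand's closure size = 1 (its accept is not ε-reachable, so the closure stops there)
  (yxz)* → new start has ε-edges to the inner start and to the new accept, so C = 2 + 1 = 3
  y(yxz)*yz → C equals the left operand's closure size = 1 (its accept is not ε-reachable, so the closure stops there)
  (y(yxz)*yz)* → C = 1 (new start) + 1 (body) + 1 (new accept) = 3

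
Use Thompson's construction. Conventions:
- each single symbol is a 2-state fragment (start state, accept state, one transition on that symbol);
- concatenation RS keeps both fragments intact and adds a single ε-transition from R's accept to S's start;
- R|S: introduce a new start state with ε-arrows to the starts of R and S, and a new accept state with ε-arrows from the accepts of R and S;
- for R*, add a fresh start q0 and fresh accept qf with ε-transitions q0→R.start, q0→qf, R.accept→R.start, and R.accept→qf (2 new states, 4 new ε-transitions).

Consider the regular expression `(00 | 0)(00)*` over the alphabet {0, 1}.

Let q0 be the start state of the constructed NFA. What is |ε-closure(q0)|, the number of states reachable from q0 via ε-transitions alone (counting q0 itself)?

3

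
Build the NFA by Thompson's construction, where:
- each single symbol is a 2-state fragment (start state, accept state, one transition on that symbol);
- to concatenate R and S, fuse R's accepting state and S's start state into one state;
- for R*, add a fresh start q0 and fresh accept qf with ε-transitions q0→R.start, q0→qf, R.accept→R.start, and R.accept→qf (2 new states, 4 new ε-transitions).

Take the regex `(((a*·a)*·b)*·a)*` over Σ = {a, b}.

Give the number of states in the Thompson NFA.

13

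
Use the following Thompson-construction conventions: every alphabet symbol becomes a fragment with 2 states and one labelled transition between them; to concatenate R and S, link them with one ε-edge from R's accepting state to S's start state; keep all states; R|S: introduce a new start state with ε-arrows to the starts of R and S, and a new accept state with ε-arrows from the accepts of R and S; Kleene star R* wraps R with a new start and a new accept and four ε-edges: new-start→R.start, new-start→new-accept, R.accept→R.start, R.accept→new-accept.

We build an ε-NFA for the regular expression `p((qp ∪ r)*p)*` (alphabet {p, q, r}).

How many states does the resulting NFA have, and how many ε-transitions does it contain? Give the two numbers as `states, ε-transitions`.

Recursing over subexpressions:
Each of the 5 symbol leaves contributes 2 states and 0 ε-transitions.
  qp → 4 states, 1 ε-transition
  qp ∪ r → 8 states, 5 ε-transitions
  (qp ∪ r)* → 10 states, 9 ε-transitions
  (qp ∪ r)*p → 12 states, 10 ε-transitions
  ((qp ∪ r)*p)* → 14 states, 14 ε-transitions
  p((qp ∪ r)*p)* → 16 states, 15 ε-transitions

16, 15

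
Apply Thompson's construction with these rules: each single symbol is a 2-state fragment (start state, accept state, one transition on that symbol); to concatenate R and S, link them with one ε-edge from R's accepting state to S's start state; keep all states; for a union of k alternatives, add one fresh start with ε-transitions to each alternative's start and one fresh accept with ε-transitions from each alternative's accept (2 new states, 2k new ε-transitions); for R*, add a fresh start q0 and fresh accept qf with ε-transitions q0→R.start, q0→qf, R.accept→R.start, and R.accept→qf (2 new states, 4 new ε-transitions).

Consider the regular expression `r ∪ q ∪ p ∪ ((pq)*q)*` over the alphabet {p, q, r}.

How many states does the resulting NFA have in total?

18

Bottom-up over the parse tree:
Each of the 6 symbol leaves contributes a 2-state fragment.
  pq : 4 states
  (pq)* : 6 states
  (pq)*q : 8 states
  ((pq)*q)* : 10 states
  r ∪ q ∪ p ∪ ((pq)*q)* : 18 states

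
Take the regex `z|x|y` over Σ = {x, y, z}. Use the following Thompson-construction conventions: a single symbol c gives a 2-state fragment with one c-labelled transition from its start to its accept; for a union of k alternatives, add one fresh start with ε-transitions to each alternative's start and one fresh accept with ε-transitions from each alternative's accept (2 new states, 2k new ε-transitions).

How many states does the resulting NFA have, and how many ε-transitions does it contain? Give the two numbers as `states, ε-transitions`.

8, 6

Per subexpression:
Each of the 3 symbol leaves contributes 2 states and 0 ε-transitions.
  z|x|y — 8 states, 6 ε-transitions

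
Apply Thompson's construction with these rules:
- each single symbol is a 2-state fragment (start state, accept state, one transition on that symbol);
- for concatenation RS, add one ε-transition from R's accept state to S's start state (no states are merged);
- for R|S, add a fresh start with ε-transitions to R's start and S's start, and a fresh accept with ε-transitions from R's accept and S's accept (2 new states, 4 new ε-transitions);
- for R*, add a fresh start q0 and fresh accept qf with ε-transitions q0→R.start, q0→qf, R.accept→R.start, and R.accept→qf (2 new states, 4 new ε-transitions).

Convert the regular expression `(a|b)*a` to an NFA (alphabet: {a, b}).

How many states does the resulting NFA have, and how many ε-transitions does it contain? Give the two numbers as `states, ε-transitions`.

Building bottom-up:
Each of the 3 symbol leaves contributes 2 states and 0 ε-transitions.
  a|b — 6 states, 4 ε-transitions
  (a|b)* — 8 states, 8 ε-transitions
  (a|b)*a — 10 states, 9 ε-transitions

10, 9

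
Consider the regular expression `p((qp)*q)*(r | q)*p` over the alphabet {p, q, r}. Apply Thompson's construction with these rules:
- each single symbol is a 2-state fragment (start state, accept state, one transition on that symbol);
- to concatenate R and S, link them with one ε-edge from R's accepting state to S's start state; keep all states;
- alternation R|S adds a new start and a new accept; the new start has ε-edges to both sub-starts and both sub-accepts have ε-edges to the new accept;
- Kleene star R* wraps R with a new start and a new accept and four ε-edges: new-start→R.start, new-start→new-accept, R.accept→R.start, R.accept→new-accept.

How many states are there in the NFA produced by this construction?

Recursing over subexpressions:
Each of the 7 symbol leaves contributes a 2-state fragment.
  qp — 4 states
  (qp)* — 6 states
  (qp)*q — 8 states
  ((qp)*q)* — 10 states
  r | q — 6 states
  (r | q)* — 8 states
  p((qp)*q)*(r | q)*p — 22 states

22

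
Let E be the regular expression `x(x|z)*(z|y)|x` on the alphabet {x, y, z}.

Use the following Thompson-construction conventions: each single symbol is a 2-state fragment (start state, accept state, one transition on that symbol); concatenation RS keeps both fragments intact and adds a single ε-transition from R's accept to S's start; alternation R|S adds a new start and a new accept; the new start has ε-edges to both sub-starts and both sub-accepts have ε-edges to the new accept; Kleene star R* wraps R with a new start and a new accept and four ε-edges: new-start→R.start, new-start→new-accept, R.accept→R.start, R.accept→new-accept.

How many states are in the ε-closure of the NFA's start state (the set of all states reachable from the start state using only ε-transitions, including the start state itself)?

3

Let C(F) = |ε-closure(F.start)| within fragment F, and note whether F accepts ε. Symbol fragments have C = 1 and do not accept ε. Then:
  x|z → |closure| = 1 + 1 + 1 = 3 (the new accept is not ε-reachable since no branch accepts ε)
  (x|z)* → the star's fresh start ε-reaches both the body's start and the fresh accept: |closure| = 2 + 3 = 5
  z|y → |closure| = 1 + 1 + 1 = 3 (the new accept is not ε-reachable since no branch accepts ε)
  x(x|z)*(z|y) → |closure| equals the left operand's closure size = 1 (its accept is not ε-reachable, so the closure stops there)
  x(x|z)*(z|y)|x → |closure| = 1 + 1 + 1 = 3 (the new accept is not ε-reachable since no branch accepts ε)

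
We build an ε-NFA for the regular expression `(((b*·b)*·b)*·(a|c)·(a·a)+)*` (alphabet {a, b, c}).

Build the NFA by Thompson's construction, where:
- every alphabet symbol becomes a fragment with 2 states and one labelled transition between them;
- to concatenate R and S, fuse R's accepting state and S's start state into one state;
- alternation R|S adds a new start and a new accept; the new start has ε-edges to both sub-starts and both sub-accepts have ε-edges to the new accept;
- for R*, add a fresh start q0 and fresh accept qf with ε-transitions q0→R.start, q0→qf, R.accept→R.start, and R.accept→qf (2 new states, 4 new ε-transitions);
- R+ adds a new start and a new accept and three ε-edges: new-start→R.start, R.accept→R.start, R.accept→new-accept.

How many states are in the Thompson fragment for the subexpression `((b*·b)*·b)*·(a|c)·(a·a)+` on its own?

19

Fragment for `((b*·b)*·b)*·(a|c)·(a·a)+`:
Each of the 7 symbol leaves contributes a 2-state fragment.
  b* = 4 states
  b*·b = 5 states
  (b*·b)* = 7 states
  (b*·b)*·b = 8 states
  ((b*·b)*·b)* = 10 states
  a|c = 6 states
  a·a = 3 states
  (a·a)+ = 5 states
  ((b*·b)*·b)*·(a|c)·(a·a)+ = 19 states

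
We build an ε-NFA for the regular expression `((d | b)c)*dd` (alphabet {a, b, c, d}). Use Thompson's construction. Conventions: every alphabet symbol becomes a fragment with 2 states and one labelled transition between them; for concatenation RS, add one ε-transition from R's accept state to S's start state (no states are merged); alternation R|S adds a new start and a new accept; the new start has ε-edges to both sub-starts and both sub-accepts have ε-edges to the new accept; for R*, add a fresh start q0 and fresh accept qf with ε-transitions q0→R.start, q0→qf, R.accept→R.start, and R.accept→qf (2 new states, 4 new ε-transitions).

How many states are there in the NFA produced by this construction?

Per subexpression:
Each of the 5 symbol leaves contributes a 2-state fragment.
  d | b → 6 states
  (d | b)c → 8 states
  ((d | b)c)* → 10 states
  ((d | b)c)*dd → 14 states

14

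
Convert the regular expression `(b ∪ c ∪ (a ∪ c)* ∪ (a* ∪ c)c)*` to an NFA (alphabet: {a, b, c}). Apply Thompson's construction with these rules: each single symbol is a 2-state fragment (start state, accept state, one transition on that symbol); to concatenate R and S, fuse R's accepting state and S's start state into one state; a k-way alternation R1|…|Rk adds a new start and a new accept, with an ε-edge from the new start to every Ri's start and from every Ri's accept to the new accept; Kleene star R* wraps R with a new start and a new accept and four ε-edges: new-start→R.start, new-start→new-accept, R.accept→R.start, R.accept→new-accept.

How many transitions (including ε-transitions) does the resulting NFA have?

Bottom-up over the parse tree:
Each of the 7 symbol leaves contributes 1 transition (1 symbol, 0 ε).
  a ∪ c : 6 transitions (2 symbol, 4 ε)
  (a ∪ c)* : 10 transitions (2 symbol, 8 ε)
  a* : 5 transitions (1 symbol, 4 ε)
  a* ∪ c : 10 transitions (2 symbol, 8 ε)
  (a* ∪ c)c : 11 transitions (3 symbol, 8 ε)
  b ∪ c ∪ (a ∪ c)* ∪ (a* ∪ c)c : 31 transitions (7 symbol, 24 ε)
  (b ∪ c ∪ (a ∪ c)* ∪ (a* ∪ c)c)* : 35 transitions (7 symbol, 28 ε)

35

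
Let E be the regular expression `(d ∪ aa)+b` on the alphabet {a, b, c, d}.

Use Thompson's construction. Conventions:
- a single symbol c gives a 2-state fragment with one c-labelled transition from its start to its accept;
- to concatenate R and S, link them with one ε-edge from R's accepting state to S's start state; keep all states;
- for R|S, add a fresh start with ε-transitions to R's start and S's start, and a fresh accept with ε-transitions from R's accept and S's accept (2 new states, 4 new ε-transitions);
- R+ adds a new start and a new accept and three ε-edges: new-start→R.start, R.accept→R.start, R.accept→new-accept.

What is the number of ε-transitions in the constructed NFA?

Building bottom-up:
Each of the 4 symbol leaves contributes 0 ε-transitions.
  aa = 1 ε-transition
  d ∪ aa = 5 ε-transitions
  (d ∪ aa)+ = 8 ε-transitions
  (d ∪ aa)+b = 9 ε-transitions

9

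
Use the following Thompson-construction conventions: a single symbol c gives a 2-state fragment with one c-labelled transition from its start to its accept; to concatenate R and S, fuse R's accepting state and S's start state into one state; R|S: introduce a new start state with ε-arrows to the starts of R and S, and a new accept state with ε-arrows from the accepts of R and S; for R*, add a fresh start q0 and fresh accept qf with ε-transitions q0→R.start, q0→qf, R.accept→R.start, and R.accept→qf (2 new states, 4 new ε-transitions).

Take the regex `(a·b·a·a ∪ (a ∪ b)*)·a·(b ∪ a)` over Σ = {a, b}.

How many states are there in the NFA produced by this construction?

Recursing over subexpressions:
Each of the 9 symbol leaves contributes a 2-state fragment.
  a·b·a·a : 5 states
  a ∪ b : 6 states
  (a ∪ b)* : 8 states
  a·b·a·a ∪ (a ∪ b)* : 15 states
  b ∪ a : 6 states
  (a·b·a·a ∪ (a ∪ b)*)·a·(b ∪ a) : 21 states

21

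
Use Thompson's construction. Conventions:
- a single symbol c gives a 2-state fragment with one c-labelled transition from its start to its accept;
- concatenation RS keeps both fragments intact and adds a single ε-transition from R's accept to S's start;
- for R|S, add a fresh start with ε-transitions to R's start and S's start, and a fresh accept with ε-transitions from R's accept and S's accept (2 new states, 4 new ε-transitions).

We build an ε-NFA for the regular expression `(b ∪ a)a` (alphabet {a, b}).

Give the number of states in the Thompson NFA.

8

Building bottom-up:
Each of the 3 symbol leaves contributes a 2-state fragment.
  b ∪ a : 6 states
  (b ∪ a)a : 8 states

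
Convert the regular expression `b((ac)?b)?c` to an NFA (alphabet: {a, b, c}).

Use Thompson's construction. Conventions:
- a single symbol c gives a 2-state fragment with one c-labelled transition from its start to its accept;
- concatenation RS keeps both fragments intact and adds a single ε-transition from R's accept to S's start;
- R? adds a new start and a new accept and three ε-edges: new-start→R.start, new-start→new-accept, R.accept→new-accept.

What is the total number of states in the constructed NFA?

Building bottom-up:
Each of the 5 symbol leaves contributes a 2-state fragment.
  ac = 4 states
  (ac)? = 6 states
  (ac)?b = 8 states
  ((ac)?b)? = 10 states
  b((ac)?b)?c = 14 states

14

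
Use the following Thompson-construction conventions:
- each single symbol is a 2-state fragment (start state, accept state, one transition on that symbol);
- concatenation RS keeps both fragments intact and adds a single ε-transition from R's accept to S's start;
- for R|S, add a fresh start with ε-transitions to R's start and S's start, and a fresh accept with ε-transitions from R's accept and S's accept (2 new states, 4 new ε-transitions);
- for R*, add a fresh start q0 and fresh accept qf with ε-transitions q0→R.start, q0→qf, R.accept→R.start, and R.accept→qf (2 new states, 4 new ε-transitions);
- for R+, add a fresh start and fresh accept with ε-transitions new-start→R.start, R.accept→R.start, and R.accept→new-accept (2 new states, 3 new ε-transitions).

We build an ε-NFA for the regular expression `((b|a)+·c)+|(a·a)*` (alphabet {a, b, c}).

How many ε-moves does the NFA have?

20

Recursing over subexpressions:
Each of the 5 symbol leaves contributes 0 ε-transitions.
  b|a : 4 ε-transitions
  (b|a)+ : 7 ε-transitions
  (b|a)+·c : 8 ε-transitions
  ((b|a)+·c)+ : 11 ε-transitions
  a·a : 1 ε-transition
  (a·a)* : 5 ε-transitions
  ((b|a)+·c)+|(a·a)* : 20 ε-transitions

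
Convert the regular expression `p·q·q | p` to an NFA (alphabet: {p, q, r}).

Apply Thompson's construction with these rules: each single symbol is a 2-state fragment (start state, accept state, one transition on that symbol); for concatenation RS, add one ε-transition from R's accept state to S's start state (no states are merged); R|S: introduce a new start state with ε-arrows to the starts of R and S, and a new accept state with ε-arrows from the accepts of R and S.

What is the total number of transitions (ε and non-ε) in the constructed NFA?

Per subexpression:
Each of the 4 symbol leaves contributes 1 transition (1 symbol, 0 ε).
  p·q·q = 5 transitions (3 symbol, 2 ε)
  p·q·q | p = 10 transitions (4 symbol, 6 ε)

10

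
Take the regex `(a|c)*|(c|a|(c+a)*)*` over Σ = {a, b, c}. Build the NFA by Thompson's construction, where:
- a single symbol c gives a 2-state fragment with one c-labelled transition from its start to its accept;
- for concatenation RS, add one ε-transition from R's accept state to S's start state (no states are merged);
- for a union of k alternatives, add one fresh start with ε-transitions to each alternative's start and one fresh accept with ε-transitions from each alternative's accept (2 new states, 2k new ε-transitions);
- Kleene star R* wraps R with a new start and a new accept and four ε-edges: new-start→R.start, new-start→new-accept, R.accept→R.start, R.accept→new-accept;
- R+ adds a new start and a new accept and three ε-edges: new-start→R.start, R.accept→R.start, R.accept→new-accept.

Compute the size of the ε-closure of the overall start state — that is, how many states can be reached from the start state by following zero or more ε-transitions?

17

Compute the ε-closure size of each fragment's start state recursively; a symbol fragment's start has no outgoing ε-edge, so its closure is just itself (size 1).
  a|c : |ε-closure| = 1 + 1 + 1 = 3 (the new accept is not ε-reachable since no branch accepts ε)
  (a|c)* : new start has ε-edges to the inner start and to the new accept, so |ε-closure| = 2 + 3 = 5
  c+ : |ε-closure| = 1 + 1 = 2 (the body doesn't accept ε, so the new accept is not reached)
  c+a : |ε-closure| equals the left operand's closure size = 2 (its accept is not ε-reachable, so the closure stops there)
  (c+a)* : |ε-closure| = 1 (new start) + 2 (body) + 1 (new accept) = 4
  c|a|(c+a)* : new start ε-reaches every alternative's start; at least one alternative accepts ε, so the union's new accept is reached too: |ε-closure| = 1 + 1 + 1 + 4 + 1 = 8
  (c|a|(c+a)*)* : |ε-closure| = 1 (new start) + 8 (body) + 1 (new accept) = 10
  (a|c)*|(c|a|(c+a)*)* : new start ε-reaches every alternative's start; at least one alternative accepts ε, so the union's new accept is reached too: |ε-closure| = 1 + 5 + 10 + 1 = 17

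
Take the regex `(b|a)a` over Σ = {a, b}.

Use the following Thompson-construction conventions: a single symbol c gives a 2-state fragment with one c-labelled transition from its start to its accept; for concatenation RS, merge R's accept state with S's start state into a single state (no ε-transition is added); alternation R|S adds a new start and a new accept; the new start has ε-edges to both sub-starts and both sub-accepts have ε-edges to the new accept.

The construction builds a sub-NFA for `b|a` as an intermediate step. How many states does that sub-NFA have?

6

Fragment for `b|a`:
Each of the 2 symbol leaves contributes a 2-state fragment.
  b|a : 6 states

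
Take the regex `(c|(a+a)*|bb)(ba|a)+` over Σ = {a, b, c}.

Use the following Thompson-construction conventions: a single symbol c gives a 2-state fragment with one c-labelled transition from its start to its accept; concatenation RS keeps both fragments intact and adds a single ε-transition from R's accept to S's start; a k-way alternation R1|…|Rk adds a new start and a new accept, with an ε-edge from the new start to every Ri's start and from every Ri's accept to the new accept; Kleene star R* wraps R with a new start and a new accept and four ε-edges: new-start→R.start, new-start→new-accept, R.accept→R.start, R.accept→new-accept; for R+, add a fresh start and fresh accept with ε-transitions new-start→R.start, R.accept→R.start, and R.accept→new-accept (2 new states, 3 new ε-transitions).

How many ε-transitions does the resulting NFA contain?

Recursing over subexpressions:
Each of the 8 symbol leaves contributes 0 ε-transitions.
  a+ → 3 ε-transitions
  a+a → 4 ε-transitions
  (a+a)* → 8 ε-transitions
  bb → 1 ε-transition
  c|(a+a)*|bb → 15 ε-transitions
  ba → 1 ε-transition
  ba|a → 5 ε-transitions
  (ba|a)+ → 8 ε-transitions
  (c|(a+a)*|bb)(ba|a)+ → 24 ε-transitions

24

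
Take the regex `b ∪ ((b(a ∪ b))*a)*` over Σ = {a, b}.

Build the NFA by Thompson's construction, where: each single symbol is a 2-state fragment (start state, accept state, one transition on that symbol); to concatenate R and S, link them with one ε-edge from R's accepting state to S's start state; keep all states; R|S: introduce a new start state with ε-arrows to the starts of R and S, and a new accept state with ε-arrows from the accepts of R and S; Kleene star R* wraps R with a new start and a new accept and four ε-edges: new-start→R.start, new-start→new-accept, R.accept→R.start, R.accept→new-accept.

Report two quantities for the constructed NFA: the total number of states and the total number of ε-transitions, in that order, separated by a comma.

Building bottom-up:
Each of the 5 symbol leaves contributes 2 states and 0 ε-transitions.
  a ∪ b = 6 states, 4 ε-transitions
  b(a ∪ b) = 8 states, 5 ε-transitions
  (b(a ∪ b))* = 10 states, 9 ε-transitions
  (b(a ∪ b))*a = 12 states, 10 ε-transitions
  ((b(a ∪ b))*a)* = 14 states, 14 ε-transitions
  b ∪ ((b(a ∪ b))*a)* = 18 states, 18 ε-transitions

18, 18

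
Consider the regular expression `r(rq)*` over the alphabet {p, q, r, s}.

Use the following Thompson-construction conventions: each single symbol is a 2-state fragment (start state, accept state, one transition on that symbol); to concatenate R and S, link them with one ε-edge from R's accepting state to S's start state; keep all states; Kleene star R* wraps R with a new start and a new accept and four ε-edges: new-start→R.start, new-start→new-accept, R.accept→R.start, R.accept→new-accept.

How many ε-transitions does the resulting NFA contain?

Building bottom-up:
Each of the 3 symbol leaves contributes 0 ε-transitions.
  rq : 1 ε-transition
  (rq)* : 5 ε-transitions
  r(rq)* : 6 ε-transitions

6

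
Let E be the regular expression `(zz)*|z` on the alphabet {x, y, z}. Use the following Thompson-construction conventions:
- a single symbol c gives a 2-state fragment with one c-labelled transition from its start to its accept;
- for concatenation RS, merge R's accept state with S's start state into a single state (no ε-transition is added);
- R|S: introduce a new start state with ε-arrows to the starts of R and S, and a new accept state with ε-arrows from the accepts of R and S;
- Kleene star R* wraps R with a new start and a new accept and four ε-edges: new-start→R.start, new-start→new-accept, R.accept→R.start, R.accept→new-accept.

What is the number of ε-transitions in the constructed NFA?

8

Bottom-up over the parse tree:
Each of the 3 symbol leaves contributes 0 ε-transitions.
  zz → 0 ε-transitions
  (zz)* → 4 ε-transitions
  (zz)*|z → 8 ε-transitions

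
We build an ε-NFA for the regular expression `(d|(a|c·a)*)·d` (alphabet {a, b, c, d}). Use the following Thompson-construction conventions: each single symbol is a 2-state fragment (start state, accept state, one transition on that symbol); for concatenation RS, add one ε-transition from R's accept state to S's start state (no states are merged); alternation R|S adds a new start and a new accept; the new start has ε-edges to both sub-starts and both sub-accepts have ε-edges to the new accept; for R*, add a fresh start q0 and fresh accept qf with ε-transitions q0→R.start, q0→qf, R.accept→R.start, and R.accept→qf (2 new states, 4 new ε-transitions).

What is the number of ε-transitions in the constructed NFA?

14

Recursing over subexpressions:
Each of the 5 symbol leaves contributes 0 ε-transitions.
  c·a → 1 ε-transition
  a|c·a → 5 ε-transitions
  (a|c·a)* → 9 ε-transitions
  d|(a|c·a)* → 13 ε-transitions
  (d|(a|c·a)*)·d → 14 ε-transitions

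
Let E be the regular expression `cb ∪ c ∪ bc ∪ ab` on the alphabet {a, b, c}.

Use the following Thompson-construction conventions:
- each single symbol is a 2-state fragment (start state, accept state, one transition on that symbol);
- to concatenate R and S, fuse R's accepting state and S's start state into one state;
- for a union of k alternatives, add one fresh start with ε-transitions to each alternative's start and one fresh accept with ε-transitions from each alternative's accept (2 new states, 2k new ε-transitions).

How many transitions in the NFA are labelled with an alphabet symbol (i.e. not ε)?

7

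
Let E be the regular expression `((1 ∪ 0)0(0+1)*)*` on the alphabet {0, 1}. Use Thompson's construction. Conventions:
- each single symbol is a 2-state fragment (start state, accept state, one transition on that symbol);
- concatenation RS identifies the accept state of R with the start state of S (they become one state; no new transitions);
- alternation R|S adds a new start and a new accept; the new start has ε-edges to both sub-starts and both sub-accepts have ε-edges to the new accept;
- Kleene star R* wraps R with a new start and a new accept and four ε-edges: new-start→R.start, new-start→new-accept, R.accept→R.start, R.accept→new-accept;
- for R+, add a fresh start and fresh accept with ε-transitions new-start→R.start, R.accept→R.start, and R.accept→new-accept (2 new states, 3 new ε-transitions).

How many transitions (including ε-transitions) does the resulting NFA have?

20

Recursing over subexpressions:
Each of the 5 symbol leaves contributes 1 transition (1 symbol, 0 ε).
  1 ∪ 0 — 6 transitions (2 symbol, 4 ε)
  0+ — 4 transitions (1 symbol, 3 ε)
  0+1 — 5 transitions (2 symbol, 3 ε)
  (0+1)* — 9 transitions (2 symbol, 7 ε)
  (1 ∪ 0)0(0+1)* — 16 transitions (5 symbol, 11 ε)
  ((1 ∪ 0)0(0+1)*)* — 20 transitions (5 symbol, 15 ε)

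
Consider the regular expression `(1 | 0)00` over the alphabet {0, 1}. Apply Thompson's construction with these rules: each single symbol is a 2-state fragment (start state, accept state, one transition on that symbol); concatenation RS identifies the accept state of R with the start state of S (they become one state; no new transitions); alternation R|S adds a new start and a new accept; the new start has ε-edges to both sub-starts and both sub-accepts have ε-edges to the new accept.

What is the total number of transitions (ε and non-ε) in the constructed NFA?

Bottom-up over the parse tree:
Each of the 4 symbol leaves contributes 1 transition (1 symbol, 0 ε).
  1 | 0 = 6 transitions (2 symbol, 4 ε)
  (1 | 0)00 = 8 transitions (4 symbol, 4 ε)

8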